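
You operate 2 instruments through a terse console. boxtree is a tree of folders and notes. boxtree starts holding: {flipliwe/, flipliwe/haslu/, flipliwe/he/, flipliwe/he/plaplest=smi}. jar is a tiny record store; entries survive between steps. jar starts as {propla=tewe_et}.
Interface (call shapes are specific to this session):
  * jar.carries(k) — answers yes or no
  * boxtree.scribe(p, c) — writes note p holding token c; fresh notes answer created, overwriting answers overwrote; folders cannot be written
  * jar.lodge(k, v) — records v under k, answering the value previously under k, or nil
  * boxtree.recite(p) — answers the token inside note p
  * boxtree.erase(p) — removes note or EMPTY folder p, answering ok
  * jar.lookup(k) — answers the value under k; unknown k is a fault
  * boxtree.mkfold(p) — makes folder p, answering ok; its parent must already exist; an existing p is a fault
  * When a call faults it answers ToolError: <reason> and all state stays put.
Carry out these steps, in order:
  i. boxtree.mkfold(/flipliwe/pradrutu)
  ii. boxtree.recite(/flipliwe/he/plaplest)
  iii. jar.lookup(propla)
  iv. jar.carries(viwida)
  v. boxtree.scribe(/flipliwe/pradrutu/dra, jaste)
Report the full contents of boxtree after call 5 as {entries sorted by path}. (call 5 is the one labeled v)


Answer: {flipliwe/, flipliwe/haslu/, flipliwe/he/, flipliwe/he/plaplest=smi, flipliwe/pradrutu/, flipliwe/pradrutu/dra=jaste}

Derivation:
·→ mkfold(/flipliwe/pradrutu)
·← ok
·→ recite(/flipliwe/he/plaplest)
·← smi
·→ lookup(propla)
·← tewe_et
·→ carries(viwida)
·← no
·→ scribe(/flipliwe/pradrutu/dra, jaste)
·← created


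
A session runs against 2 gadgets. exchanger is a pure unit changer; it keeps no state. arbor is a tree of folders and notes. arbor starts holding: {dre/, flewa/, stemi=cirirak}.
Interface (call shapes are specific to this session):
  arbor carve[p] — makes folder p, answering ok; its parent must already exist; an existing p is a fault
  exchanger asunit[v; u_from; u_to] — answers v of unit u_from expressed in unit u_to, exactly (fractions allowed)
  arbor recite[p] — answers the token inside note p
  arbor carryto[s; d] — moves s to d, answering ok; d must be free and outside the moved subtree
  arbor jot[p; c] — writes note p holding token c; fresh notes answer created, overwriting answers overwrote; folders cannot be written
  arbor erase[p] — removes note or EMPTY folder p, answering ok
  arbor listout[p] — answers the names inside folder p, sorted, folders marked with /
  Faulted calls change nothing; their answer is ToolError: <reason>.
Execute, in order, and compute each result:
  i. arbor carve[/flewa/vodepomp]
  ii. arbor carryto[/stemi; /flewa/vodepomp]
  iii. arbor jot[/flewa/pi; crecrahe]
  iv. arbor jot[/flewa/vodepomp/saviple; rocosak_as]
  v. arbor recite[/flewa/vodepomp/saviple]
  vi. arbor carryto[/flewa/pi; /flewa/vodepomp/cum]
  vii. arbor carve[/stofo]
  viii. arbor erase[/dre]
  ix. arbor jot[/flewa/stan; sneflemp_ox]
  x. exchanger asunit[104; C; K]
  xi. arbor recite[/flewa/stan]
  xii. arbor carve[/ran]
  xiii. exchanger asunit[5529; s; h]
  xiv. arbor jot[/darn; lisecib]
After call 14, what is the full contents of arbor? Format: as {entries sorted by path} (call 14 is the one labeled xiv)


;; arbor carve(/flewa/vodepomp) => ok
;; arbor carryto(/stemi, /flewa/vodepomp) => ToolError: exists
;; arbor jot(/flewa/pi, crecrahe) => created
;; arbor jot(/flewa/vodepomp/saviple, rocosak_as) => created
;; arbor recite(/flewa/vodepomp/saviple) => rocosak_as
;; arbor carryto(/flewa/pi, /flewa/vodepomp/cum) => ok
;; arbor carve(/stofo) => ok
;; arbor erase(/dre) => ok
;; arbor jot(/flewa/stan, sneflemp_ox) => created
;; exchanger asunit(104, C, K) => 7543/20
;; arbor recite(/flewa/stan) => sneflemp_ox
;; arbor carve(/ran) => ok
;; exchanger asunit(5529, s, h) => 1843/1200
;; arbor jot(/darn, lisecib) => created

Answer: {darn=lisecib, flewa/, flewa/stan=sneflemp_ox, flewa/vodepomp/, flewa/vodepomp/cum=crecrahe, flewa/vodepomp/saviple=rocosak_as, ran/, stemi=cirirak, stofo/}


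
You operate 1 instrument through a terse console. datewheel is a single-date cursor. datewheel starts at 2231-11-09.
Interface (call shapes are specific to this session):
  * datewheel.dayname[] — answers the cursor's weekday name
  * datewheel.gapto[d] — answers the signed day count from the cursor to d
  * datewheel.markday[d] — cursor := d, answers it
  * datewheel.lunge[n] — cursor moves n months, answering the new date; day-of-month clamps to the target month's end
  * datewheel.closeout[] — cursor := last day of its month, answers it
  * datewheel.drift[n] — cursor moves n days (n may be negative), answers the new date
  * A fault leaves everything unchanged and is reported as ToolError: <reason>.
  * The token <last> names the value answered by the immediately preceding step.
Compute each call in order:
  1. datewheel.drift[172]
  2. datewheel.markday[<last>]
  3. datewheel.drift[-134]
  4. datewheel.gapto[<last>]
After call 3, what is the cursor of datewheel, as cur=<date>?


Answer: cur=2231-12-17

Derivation:
>> drift(n→172)
<< 2232-04-29
>> markday(d→<last>)
<< 2232-04-29
>> drift(n→-134)
<< 2231-12-17
>> gapto(d→<last>)
<< 0


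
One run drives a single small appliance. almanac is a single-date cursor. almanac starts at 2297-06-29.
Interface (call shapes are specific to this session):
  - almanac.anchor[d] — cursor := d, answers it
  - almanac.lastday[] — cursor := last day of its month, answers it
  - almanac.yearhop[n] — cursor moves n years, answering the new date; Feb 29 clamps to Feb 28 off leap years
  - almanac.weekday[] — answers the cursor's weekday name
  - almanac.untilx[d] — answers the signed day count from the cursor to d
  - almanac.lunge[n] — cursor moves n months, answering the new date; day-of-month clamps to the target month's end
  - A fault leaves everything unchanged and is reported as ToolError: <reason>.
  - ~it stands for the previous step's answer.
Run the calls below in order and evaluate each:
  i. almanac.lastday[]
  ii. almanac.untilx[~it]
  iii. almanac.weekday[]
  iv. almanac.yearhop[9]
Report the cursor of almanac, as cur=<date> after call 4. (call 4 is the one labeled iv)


Answer: cur=2306-06-30

Derivation:
$ almanac.lastday
  2297-06-30
$ almanac.untilx d→~it
  0
$ almanac.weekday
  Wednesday
$ almanac.yearhop n→9
  2306-06-30


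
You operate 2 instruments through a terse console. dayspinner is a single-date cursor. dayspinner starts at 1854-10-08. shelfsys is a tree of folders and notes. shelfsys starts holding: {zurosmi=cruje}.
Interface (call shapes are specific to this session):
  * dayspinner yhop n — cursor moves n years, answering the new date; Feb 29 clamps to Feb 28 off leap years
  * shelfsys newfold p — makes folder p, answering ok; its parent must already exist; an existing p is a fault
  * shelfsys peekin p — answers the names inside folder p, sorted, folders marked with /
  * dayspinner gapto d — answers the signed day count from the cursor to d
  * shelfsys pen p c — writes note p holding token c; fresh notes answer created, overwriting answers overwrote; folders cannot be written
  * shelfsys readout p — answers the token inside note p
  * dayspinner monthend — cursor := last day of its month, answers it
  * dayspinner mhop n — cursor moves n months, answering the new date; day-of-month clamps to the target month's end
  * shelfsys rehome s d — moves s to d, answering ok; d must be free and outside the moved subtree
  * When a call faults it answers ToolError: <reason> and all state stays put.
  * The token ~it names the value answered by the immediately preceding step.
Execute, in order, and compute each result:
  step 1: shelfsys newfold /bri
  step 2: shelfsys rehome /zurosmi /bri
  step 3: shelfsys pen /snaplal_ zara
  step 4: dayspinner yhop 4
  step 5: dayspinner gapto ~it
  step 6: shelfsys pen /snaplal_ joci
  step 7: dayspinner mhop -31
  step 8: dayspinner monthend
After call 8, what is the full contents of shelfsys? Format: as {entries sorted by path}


I use shelfsys newfold on /bri, and see ok.
I use shelfsys rehome on /zurosmi, /bri, → ToolError: exists.
Calling shelfsys pen on /snaplal_, zara, giving created.
Next I call dayspinner yhop on 4, and see 1858-10-08.
Using dayspinner gapto on ~it, — result: 0.
Next I call shelfsys pen on /snaplal_, joci, yielding overwrote.
Next I call dayspinner mhop on -31, → 1856-03-08.
Then dayspinner monthend(), and observe 1856-03-31.

Answer: {bri/, snaplal_=joci, zurosmi=cruje}


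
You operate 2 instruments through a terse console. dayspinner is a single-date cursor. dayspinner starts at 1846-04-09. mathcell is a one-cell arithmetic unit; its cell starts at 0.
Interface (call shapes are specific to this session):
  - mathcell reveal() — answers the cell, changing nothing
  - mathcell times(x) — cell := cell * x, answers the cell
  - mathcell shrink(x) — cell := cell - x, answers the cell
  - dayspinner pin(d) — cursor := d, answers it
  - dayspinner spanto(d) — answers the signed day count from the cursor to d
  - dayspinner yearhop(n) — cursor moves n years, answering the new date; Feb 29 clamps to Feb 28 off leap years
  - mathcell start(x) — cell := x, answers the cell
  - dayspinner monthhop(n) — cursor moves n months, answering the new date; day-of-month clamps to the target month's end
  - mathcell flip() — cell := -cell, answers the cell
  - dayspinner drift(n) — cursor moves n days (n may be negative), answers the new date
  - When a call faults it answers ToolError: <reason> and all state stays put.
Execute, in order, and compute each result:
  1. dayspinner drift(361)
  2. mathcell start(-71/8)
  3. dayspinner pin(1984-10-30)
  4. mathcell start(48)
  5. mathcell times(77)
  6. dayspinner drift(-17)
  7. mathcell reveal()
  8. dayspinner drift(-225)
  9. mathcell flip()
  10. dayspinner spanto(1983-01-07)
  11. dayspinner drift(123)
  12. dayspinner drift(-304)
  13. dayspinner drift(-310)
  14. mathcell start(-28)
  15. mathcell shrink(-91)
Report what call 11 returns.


Answer: 1984-07-03

Derivation:
-> dayspinner drift(n=361)
<- 1847-04-05
-> mathcell start(x=-71/8)
<- -71/8
-> dayspinner pin(d=1984-10-30)
<- 1984-10-30
-> mathcell start(x=48)
<- 48
-> mathcell times(x=77)
<- 3696
-> dayspinner drift(n=-17)
<- 1984-10-13
-> mathcell reveal()
<- 3696
-> dayspinner drift(n=-225)
<- 1984-03-02
-> mathcell flip()
<- -3696
-> dayspinner spanto(d=1983-01-07)
<- -420
-> dayspinner drift(n=123)
<- 1984-07-03
-> dayspinner drift(n=-304)
<- 1983-09-03
-> dayspinner drift(n=-310)
<- 1982-10-28
-> mathcell start(x=-28)
<- -28
-> mathcell shrink(x=-91)
<- 63


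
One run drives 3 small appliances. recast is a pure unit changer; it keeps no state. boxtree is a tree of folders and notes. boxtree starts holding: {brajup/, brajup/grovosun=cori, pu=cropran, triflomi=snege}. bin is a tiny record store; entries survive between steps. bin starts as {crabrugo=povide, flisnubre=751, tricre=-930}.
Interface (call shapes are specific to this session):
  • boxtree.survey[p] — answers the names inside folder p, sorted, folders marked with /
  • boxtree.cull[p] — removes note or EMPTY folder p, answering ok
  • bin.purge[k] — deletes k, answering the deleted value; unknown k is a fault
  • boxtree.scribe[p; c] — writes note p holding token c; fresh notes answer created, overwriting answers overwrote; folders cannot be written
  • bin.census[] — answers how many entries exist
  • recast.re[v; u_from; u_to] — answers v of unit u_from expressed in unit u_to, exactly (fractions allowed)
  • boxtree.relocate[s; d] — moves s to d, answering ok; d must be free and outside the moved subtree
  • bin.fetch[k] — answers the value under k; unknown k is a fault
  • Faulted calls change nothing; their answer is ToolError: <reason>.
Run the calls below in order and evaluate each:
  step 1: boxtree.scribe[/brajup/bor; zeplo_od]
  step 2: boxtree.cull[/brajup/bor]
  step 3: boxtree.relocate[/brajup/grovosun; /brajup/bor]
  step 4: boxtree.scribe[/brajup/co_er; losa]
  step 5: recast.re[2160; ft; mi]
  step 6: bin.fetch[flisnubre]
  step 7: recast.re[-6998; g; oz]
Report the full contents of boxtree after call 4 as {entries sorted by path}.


Step: scribe[/brajup/bor; zeplo_od]
Result: created
Step: cull[/brajup/bor]
Result: ok
Step: relocate[/brajup/grovosun; /brajup/bor]
Result: ok
Step: scribe[/brajup/co_er; losa]
Result: created
Step: re[2160; ft; mi]
Result: 9/22
Step: fetch[flisnubre]
Result: 751
Step: re[-6998; g; oz]
Result: -11196800000/45359237

Answer: {brajup/, brajup/bor=cori, brajup/co_er=losa, pu=cropran, triflomi=snege}


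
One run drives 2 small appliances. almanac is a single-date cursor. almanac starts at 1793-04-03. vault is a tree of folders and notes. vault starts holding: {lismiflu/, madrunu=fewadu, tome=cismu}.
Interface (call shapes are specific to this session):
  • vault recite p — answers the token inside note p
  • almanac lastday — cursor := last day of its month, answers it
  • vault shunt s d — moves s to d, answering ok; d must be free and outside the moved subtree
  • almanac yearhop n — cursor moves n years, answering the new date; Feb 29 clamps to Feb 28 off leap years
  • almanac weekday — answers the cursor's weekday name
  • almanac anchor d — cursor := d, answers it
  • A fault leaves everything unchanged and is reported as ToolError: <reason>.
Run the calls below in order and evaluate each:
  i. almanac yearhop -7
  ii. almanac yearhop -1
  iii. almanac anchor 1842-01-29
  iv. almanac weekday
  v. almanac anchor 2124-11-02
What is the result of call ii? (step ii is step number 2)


% 1. almanac yearhop(n=-7) => 1786-04-03
% 2. almanac yearhop(n=-1) => 1785-04-03
% 3. almanac anchor(d=1842-01-29) => 1842-01-29
% 4. almanac weekday() => Saturday
% 5. almanac anchor(d=2124-11-02) => 2124-11-02

Answer: 1785-04-03


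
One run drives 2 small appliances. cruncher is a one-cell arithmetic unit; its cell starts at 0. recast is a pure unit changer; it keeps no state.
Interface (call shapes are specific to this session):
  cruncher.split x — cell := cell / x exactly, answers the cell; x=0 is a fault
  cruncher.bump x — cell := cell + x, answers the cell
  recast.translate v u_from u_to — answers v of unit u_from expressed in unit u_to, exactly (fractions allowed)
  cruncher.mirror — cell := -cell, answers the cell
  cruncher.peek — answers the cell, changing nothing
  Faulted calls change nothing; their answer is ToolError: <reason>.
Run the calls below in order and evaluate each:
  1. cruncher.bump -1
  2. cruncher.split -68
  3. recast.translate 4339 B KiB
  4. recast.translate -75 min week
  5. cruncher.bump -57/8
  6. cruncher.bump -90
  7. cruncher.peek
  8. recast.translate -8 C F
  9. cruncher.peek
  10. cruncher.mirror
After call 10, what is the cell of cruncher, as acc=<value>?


Next I call cruncher.bump passing x: -1, and observe -1.
I call cruncher.split passing x: -68, and get 1/68.
Now I run recast.translate passing v: 4339, u_from: B, u_to: KiB, and observe 4339/1024.
I run recast.translate passing v: -75, u_from: min, u_to: week, and get -5/672.
I try cruncher.bump passing x: -57/8, and get -967/136.
I try cruncher.bump passing x: -90, which returns -13207/136.
Calling cruncher.peek: -13207/136.
Next I call recast.translate passing v: -8, u_from: C, u_to: F: 88/5.
I invoke cruncher.peek, and get -13207/136.
Then cruncher.mirror(), and observe 13207/136.

Answer: acc=13207/136


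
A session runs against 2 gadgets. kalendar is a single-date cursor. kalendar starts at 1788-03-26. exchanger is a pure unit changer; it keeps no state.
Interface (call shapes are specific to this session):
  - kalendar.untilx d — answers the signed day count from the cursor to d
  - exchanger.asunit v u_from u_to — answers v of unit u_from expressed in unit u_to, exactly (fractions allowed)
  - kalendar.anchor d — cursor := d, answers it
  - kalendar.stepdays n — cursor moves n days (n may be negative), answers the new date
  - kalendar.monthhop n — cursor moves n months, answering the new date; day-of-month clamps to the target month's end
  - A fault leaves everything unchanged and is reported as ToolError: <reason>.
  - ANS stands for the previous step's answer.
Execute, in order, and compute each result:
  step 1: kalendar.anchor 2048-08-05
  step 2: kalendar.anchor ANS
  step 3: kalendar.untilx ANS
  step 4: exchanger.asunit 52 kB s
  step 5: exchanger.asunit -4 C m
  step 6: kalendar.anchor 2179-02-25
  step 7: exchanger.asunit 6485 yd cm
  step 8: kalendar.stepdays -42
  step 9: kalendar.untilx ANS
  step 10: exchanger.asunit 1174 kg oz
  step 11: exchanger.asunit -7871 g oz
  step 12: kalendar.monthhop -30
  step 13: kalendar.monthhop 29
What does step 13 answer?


Answer: 2178-12-14

Derivation:
% kalendar.anchor(d: 2048-08-05) == 2048-08-05
% kalendar.anchor(d: ANS) == 2048-08-05
% kalendar.untilx(d: ANS) == 0
% exchanger.asunit(v: 52, u_from: kB, u_to: s) == ToolError: incompatible units
% exchanger.asunit(v: -4, u_from: C, u_to: m) == ToolError: incompatible units
% kalendar.anchor(d: 2179-02-25) == 2179-02-25
% exchanger.asunit(v: 6485, u_from: yd, u_to: cm) == 2964942/5
% kalendar.stepdays(n: -42) == 2179-01-14
% kalendar.untilx(d: ANS) == 0
% exchanger.asunit(v: 1174, u_from: kg, u_to: oz) == 1878400000000/45359237
% exchanger.asunit(v: -7871, u_from: g, u_to: oz) == -12593600000/45359237
% kalendar.monthhop(n: -30) == 2176-07-14
% kalendar.monthhop(n: 29) == 2178-12-14


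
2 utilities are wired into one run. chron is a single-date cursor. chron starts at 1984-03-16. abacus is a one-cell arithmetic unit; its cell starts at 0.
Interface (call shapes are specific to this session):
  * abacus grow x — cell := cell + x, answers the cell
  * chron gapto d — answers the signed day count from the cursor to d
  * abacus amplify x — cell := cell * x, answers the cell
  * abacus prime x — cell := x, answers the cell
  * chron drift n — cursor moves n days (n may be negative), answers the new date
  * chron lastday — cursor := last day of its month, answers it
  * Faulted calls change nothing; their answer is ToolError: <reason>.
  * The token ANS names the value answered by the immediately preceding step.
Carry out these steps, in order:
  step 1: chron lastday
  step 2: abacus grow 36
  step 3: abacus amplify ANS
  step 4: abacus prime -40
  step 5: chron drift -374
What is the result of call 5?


→ chron lastday()
← 1984-03-31
→ abacus grow(x=36)
← 36
→ abacus amplify(x=ANS)
← 1296
→ abacus prime(x=-40)
← -40
→ chron drift(n=-374)
← 1983-03-23

Answer: 1983-03-23


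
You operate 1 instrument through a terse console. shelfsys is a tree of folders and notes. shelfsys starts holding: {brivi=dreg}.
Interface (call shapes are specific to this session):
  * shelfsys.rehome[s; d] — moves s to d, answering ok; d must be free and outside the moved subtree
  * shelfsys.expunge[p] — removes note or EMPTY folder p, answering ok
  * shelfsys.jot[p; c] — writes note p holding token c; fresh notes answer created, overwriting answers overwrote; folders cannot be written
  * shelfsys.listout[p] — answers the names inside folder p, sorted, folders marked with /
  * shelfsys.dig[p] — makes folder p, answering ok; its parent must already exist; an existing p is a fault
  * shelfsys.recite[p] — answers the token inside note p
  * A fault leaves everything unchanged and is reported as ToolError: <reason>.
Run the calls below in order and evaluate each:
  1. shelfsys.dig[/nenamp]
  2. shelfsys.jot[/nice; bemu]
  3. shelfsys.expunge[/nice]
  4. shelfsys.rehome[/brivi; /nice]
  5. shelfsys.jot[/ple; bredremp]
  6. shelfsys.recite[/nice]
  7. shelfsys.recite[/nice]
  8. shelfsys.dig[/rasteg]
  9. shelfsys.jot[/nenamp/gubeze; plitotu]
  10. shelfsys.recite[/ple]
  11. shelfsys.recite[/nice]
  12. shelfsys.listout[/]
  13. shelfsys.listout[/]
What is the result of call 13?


Answer: [nenamp/, nice, ple, rasteg/]

Derivation:
$ dig p: /nenamp
= ok
$ jot p: /nice c: bemu
= created
$ expunge p: /nice
= ok
$ rehome s: /brivi d: /nice
= ok
$ jot p: /ple c: bredremp
= created
$ recite p: /nice
= dreg
$ recite p: /nice
= dreg
$ dig p: /rasteg
= ok
$ jot p: /nenamp/gubeze c: plitotu
= created
$ recite p: /ple
= bredremp
$ recite p: /nice
= dreg
$ listout p: /
= [nenamp/, nice, ple, rasteg/]
$ listout p: /
= [nenamp/, nice, ple, rasteg/]


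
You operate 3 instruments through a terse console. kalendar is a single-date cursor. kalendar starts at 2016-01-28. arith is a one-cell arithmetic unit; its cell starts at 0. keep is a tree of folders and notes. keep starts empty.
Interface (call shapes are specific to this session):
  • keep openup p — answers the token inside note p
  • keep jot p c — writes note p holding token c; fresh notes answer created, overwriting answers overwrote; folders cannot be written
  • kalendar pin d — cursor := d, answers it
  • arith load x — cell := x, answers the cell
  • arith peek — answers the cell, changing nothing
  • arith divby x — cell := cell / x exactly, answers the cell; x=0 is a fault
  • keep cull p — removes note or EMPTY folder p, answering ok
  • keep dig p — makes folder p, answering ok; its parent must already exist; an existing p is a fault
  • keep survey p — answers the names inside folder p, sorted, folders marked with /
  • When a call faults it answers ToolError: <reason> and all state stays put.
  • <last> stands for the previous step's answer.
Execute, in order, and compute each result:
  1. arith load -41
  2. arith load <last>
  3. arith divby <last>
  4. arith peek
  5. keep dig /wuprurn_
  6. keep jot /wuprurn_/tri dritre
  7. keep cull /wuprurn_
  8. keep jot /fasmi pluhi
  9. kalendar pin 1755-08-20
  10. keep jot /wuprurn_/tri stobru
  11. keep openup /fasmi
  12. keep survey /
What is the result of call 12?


Answer: [fasmi, wuprurn_/]

Derivation:
Then arith load with x→-41, and observe -41.
Using arith load with x→<last>, — result: -41.
I use arith divby with x→<last>, giving 1.
I use arith peek, → 1.
Now I run keep dig with p→/wuprurn_, and get ok.
I invoke keep jot with p→/wuprurn_/tri, c→dritre, and get created.
Using keep cull with p→/wuprurn_, and get ToolError: not empty.
Calling keep jot with p→/fasmi, c→pluhi, which returns created.
I call kalendar pin with d→1755-08-20, and get 1755-08-20.
I use keep jot with p→/wuprurn_/tri, c→stobru: overwrote.
I run keep openup with p→/fasmi, and see pluhi.
Calling keep survey with p→/, yielding [fasmi, wuprurn_/].


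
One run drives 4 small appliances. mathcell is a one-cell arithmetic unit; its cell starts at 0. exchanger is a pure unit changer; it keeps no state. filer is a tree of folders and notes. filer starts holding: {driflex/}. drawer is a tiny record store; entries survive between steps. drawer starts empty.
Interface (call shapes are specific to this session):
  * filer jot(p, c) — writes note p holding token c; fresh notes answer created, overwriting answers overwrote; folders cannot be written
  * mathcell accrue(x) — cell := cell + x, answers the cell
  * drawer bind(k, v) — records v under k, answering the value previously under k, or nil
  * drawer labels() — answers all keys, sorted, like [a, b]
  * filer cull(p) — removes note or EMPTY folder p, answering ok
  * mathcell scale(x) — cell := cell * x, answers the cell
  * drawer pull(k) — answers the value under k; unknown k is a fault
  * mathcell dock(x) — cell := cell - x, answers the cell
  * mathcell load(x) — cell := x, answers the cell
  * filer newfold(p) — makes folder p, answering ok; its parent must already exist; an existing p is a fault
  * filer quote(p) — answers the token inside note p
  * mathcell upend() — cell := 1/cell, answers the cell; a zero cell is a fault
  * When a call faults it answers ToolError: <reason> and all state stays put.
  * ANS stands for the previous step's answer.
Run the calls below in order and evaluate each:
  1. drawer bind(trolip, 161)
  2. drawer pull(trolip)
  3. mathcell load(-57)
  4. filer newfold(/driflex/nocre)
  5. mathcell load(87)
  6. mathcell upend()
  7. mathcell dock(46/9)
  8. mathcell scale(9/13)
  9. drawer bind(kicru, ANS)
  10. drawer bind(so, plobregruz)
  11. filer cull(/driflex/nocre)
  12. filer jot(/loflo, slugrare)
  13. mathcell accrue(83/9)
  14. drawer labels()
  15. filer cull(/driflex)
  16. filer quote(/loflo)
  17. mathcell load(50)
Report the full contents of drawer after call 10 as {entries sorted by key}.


Answer: {kicru=-1331/377, so=plobregruz, trolip=161}

Derivation:
-> drawer bind(trolip, 161)
<- nil
-> drawer pull(trolip)
<- 161
-> mathcell load(-57)
<- -57
-> filer newfold(/driflex/nocre)
<- ok
-> mathcell load(87)
<- 87
-> mathcell upend()
<- 1/87
-> mathcell dock(46/9)
<- -1331/261
-> mathcell scale(9/13)
<- -1331/377
-> drawer bind(kicru, ANS)
<- nil
-> drawer bind(so, plobregruz)
<- nil
-> filer cull(/driflex/nocre)
<- ok
-> filer jot(/loflo, slugrare)
<- created
-> mathcell accrue(83/9)
<- 19312/3393
-> drawer labels()
<- [kicru, so, trolip]
-> filer cull(/driflex)
<- ok
-> filer quote(/loflo)
<- slugrare
-> mathcell load(50)
<- 50


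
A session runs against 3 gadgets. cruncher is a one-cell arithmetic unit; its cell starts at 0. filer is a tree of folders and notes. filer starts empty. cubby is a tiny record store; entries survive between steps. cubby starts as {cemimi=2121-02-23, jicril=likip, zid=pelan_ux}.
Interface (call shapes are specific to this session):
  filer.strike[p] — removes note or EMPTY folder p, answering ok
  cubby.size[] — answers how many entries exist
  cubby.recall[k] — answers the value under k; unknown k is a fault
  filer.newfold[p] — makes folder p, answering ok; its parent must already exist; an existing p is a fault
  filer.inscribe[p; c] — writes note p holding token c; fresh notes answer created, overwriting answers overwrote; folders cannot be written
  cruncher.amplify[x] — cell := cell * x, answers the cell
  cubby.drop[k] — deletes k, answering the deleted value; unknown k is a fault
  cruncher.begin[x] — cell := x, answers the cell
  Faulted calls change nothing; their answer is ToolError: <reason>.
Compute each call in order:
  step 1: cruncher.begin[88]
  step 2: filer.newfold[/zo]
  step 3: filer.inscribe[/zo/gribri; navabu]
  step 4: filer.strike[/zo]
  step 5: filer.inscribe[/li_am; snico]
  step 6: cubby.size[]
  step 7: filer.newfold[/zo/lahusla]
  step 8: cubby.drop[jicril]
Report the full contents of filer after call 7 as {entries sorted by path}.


Calling cruncher.begin(x: 88), yielding 88.
Calling filer.newfold(p: /zo), and get ok.
Using filer.inscribe(p: /zo/gribri, c: navabu): created.
I try filer.strike(p: /zo), and get ToolError: not empty.
Invoking filer.inscribe(p: /li_am, c: snico), giving created.
I use cubby.size(), and get 3.
Next I call filer.newfold(p: /zo/lahusla), which returns ok.
I try cubby.drop(k: jicril), → likip.

Answer: {li_am=snico, zo/, zo/gribri=navabu, zo/lahusla/}


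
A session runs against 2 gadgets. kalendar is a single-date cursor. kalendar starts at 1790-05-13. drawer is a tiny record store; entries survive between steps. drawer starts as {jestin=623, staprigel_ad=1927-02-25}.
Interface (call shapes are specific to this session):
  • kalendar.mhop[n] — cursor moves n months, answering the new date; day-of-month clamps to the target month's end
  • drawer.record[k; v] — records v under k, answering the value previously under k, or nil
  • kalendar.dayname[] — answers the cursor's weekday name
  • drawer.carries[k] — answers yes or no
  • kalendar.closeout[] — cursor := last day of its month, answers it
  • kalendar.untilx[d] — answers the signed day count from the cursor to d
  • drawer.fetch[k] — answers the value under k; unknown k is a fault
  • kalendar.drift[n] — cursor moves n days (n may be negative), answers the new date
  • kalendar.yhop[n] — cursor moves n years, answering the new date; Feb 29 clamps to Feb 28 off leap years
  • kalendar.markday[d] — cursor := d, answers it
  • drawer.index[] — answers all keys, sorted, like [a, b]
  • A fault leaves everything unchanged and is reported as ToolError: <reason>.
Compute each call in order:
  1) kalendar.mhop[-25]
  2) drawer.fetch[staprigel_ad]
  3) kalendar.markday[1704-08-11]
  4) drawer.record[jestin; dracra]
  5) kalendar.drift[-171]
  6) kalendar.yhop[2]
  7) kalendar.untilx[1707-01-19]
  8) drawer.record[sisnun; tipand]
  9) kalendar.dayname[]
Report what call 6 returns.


Step: mhop[n: -25]
Result: 1788-04-13
Step: fetch[k: staprigel_ad]
Result: 1927-02-25
Step: markday[d: 1704-08-11]
Result: 1704-08-11
Step: record[k: jestin; v: dracra]
Result: 623
Step: drift[n: -171]
Result: 1704-02-22
Step: yhop[n: 2]
Result: 1706-02-22
Step: untilx[d: 1707-01-19]
Result: 331
Step: record[k: sisnun; v: tipand]
Result: nil
Step: dayname[]
Result: Monday

Answer: 1706-02-22


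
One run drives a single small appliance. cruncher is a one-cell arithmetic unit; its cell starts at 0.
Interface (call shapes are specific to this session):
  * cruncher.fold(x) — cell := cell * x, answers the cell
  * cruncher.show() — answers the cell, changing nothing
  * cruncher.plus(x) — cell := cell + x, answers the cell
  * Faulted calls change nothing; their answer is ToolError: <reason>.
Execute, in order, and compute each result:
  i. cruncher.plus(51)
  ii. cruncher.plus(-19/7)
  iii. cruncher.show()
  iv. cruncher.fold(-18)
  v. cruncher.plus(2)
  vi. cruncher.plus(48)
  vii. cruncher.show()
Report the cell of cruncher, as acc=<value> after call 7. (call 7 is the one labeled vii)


Answer: acc=-5734/7

Derivation:
I use cruncher.plus passing x='51', — result: 51.
Then cruncher.plus passing x='-19/7', and get 338/7.
I invoke cruncher.show, yielding 338/7.
I try cruncher.fold passing x='-18', which returns -6084/7.
I invoke cruncher.plus passing x='2', — result: -6070/7.
Next I call cruncher.plus passing x='48', giving -5734/7.
Then cruncher.show(): -5734/7.


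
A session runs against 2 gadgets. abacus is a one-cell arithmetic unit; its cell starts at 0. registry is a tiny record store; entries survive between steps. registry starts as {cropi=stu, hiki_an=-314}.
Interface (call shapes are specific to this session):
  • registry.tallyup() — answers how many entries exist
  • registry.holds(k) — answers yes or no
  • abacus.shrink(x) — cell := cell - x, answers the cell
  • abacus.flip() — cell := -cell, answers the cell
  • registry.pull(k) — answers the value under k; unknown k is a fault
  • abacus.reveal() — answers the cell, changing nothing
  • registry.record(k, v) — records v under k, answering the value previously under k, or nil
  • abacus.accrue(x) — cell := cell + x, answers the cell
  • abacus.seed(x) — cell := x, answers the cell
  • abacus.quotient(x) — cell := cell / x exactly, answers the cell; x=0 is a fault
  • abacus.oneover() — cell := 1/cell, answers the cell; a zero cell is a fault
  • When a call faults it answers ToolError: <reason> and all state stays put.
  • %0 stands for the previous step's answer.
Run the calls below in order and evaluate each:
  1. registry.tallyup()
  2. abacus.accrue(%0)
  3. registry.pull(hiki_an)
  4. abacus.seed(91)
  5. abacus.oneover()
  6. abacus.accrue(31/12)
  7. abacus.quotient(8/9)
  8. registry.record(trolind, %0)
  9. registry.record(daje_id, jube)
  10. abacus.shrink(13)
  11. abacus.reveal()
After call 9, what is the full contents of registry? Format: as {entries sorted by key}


Answer: {cropi=stu, daje_id=jube, hiki_an=-314, trolind=8499/2912}

Derivation:
~$ registry.tallyup
  2
~$ abacus.accrue x=%0
  2
~$ registry.pull k=hiki_an
  -314
~$ abacus.seed x=91
  91
~$ abacus.oneover
  1/91
~$ abacus.accrue x=31/12
  2833/1092
~$ abacus.quotient x=8/9
  8499/2912
~$ registry.record k=trolind v=%0
  nil
~$ registry.record k=daje_id v=jube
  nil
~$ abacus.shrink x=13
  -29357/2912
~$ abacus.reveal
  -29357/2912


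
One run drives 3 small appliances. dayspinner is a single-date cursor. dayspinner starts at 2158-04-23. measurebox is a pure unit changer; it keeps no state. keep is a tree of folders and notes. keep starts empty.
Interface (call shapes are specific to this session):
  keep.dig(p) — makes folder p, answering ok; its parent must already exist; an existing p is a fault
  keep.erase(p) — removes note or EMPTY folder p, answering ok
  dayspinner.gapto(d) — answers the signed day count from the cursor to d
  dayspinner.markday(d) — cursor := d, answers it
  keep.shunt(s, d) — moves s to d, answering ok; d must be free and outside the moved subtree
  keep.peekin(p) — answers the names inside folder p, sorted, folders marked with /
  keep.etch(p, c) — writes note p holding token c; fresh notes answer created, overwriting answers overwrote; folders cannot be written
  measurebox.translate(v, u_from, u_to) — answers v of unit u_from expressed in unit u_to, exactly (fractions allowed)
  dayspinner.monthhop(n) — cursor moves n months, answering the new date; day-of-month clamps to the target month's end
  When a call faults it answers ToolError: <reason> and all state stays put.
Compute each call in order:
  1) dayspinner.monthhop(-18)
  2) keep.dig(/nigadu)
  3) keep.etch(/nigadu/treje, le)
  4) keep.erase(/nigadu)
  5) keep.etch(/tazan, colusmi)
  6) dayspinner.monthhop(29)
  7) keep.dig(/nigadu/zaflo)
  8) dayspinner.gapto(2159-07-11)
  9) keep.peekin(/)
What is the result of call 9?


Answer: [nigadu/, tazan]

Derivation:
$ monthhop -18
  2156-10-23
$ dig /nigadu
  ok
$ etch /nigadu/treje le
  created
$ erase /nigadu
  ToolError: not empty
$ etch /tazan colusmi
  created
$ monthhop 29
  2159-03-23
$ dig /nigadu/zaflo
  ok
$ gapto 2159-07-11
  110
$ peekin /
  [nigadu/, tazan]


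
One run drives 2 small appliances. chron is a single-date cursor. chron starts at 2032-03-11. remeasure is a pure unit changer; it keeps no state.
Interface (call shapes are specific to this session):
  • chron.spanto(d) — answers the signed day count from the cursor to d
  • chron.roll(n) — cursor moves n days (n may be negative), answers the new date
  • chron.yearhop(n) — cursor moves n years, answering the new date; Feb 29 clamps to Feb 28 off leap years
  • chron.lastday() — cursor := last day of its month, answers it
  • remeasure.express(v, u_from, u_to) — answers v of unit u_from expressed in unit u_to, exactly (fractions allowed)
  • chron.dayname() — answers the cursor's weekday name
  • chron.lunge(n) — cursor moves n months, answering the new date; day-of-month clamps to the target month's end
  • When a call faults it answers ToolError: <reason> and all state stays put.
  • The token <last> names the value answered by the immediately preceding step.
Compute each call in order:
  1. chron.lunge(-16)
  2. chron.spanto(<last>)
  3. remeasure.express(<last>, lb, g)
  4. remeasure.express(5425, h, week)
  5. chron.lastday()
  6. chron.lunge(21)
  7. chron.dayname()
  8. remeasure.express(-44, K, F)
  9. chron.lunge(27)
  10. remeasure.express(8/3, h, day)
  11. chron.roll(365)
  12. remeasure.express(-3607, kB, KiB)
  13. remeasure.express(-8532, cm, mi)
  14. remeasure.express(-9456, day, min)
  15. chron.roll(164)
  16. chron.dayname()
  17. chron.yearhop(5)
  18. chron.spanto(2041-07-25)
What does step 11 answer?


I try chron.lunge(-16), and see 2030-11-11.
I invoke chron.spanto(<last>), → 0.
I call remeasure.express(<last>, lb, g), → 0.
I use remeasure.express(5425, h, week): 775/24.
Next I call chron.lastday, yielding 2030-11-30.
Invoking chron.lunge(21), — result: 2032-08-30.
I use chron.dayname, and see Monday.
I run remeasure.express(-44, K, F), → -53887/100.
Next I call chron.lunge(27): 2034-11-30.
Invoking remeasure.express(8/3, h, day), yielding 1/9.
I run chron.roll(365), and get 2035-11-30.
Then remeasure.express(-3607, kB, KiB), giving -450875/128.
Now I run remeasure.express(-8532, cm, mi): -1185/22352.
Invoking remeasure.express(-9456, day, min), — result: -13616640.
Using chron.roll(164): 2036-05-12.
I try chron.dayname(), → Monday.
Now I run chron.yearhop(5), and get 2041-05-12.
I use chron.spanto(2041-07-25), — result: 74.

Answer: 2035-11-30


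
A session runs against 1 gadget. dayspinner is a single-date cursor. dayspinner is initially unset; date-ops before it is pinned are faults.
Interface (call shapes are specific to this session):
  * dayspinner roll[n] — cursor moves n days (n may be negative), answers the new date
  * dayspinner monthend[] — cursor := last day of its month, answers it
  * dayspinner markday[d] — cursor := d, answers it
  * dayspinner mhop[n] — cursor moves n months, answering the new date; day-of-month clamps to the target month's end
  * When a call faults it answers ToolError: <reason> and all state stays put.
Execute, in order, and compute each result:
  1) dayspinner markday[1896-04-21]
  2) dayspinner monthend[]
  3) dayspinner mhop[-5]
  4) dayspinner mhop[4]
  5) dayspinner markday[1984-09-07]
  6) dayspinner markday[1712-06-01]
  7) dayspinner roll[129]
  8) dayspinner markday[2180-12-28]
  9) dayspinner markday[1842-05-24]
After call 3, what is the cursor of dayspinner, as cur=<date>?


Answer: cur=1895-11-30

Derivation:
Invoking dayspinner markday(d: 1896-04-21), yielding 1896-04-21.
I use dayspinner monthend, giving 1896-04-30.
I try dayspinner mhop(n: -5), — result: 1895-11-30.
Next I call dayspinner mhop(n: 4), → 1896-03-30.
Invoking dayspinner markday(d: 1984-09-07), yielding 1984-09-07.
Then dayspinner markday(d: 1712-06-01), which returns 1712-06-01.
Now I run dayspinner roll(n: 129): 1712-10-08.
I invoke dayspinner markday(d: 2180-12-28), — result: 2180-12-28.
Invoking dayspinner markday(d: 1842-05-24), → 1842-05-24.


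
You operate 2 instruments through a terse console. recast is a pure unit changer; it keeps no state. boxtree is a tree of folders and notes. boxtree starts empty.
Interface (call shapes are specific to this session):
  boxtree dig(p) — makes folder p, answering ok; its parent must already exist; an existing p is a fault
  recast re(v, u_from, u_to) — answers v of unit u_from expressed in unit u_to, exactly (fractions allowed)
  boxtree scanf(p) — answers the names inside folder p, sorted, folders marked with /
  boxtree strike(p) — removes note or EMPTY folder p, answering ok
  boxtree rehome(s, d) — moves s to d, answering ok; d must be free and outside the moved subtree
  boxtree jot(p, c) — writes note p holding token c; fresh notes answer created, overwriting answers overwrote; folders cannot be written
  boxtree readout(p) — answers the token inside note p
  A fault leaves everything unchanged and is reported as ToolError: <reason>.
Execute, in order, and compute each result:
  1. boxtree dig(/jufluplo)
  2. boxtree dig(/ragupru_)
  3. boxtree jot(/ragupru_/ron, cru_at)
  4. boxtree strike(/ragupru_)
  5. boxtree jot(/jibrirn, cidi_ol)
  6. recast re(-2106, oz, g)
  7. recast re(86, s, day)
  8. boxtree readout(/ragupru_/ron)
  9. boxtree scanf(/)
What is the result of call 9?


I try boxtree dig with p→/jufluplo, yielding ok.
I run boxtree dig with p→/ragupru_: ok.
Then boxtree jot with p→/ragupru_/ron, c→cru_at: created.
I invoke boxtree strike with p→/ragupru_, → ToolError: not empty.
I try boxtree jot with p→/jibrirn, c→cidi_ol, and observe created.
I invoke recast re with v→-2106, u_from→oz, u_to→g, yielding -47763276561/800000.
I try recast re with v→86, u_from→s, u_to→day, → 43/43200.
Now I run boxtree readout with p→/ragupru_/ron, yielding cru_at.
I try boxtree scanf with p→/, → [jibrirn, jufluplo/, ragupru_/].

Answer: [jibrirn, jufluplo/, ragupru_/]


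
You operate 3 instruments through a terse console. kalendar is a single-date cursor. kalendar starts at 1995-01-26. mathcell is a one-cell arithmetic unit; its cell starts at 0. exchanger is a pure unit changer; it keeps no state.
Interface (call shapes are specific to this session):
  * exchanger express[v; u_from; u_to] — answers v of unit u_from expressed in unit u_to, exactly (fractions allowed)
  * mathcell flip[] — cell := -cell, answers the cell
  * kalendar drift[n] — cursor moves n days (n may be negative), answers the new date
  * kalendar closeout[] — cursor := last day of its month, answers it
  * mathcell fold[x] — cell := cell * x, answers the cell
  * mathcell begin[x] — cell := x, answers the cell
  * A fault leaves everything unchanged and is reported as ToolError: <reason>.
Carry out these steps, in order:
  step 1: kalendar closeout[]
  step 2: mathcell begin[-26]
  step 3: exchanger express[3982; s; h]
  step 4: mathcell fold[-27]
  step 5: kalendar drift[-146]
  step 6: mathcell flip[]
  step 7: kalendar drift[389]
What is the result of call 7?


→ kalendar closeout()
← 1995-01-31
→ mathcell begin(x=-26)
← -26
→ exchanger express(v=3982, u_from=s, u_to=h)
← 1991/1800
→ mathcell fold(x=-27)
← 702
→ kalendar drift(n=-146)
← 1994-09-07
→ mathcell flip()
← -702
→ kalendar drift(n=389)
← 1995-10-01

Answer: 1995-10-01
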